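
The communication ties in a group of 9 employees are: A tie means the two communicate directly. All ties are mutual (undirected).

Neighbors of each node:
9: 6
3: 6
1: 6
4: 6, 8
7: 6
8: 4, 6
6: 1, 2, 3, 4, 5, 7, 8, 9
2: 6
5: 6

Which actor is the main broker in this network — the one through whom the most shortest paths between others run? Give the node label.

6

Unnormalized betweenness of each node: 1:0, 2:0, 3:0, 4:0, 5:0, 6:27, 7:0, 8:0, 9:0.
6 has the largest value, 27, making it the main broker — the node through which the most shortest paths run.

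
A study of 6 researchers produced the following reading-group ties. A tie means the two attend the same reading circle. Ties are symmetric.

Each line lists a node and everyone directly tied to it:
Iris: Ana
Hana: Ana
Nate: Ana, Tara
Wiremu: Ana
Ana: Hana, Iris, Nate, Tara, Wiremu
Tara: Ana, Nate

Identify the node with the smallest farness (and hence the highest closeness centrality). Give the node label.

Farness (sum of distances to all others) for each node — Ana:5, Hana:9, Iris:9, Nate:8, Tara:8, Wiremu:9.
The smallest farness is 5, for Ana, so Ana has the highest closeness.

Ana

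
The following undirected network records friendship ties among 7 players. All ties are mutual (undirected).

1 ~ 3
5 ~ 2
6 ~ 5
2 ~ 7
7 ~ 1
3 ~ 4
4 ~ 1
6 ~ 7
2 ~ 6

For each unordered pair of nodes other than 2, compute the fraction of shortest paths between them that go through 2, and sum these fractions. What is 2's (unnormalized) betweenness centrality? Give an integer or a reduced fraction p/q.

2

Pairs whose geodesics pass through 2 — 4–5: 1/2; 3–5: 1/2; 7–5: 1/2; 5–1: 1/2.
All other pairs contribute 0.
Summing the contributions gives betweenness(2) = 2.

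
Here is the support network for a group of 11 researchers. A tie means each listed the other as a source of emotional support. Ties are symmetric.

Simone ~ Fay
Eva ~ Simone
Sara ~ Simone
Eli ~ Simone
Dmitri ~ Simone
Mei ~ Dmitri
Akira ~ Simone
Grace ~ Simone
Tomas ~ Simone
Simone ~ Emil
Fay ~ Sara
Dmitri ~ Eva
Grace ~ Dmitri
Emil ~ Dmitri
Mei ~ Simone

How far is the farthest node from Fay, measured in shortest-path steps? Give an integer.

2

Distances from Fay: Akira:2, Dmitri:2, Eli:2, Emil:2, Eva:2, Grace:2, Mei:2, Sara:1, Simone:1, Tomas:2.
The largest is 2 (to Grace, Dmitri, Eva, Emil, Akira, Eli, Tomas, and Mei), so the eccentricity of Fay is 2.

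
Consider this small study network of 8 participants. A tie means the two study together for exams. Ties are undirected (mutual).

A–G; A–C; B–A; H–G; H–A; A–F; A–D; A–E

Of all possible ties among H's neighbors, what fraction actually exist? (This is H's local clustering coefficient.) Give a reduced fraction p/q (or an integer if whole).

H's neighbors: A and G (k = 2).
Possible neighbor pairs: C(2,2) = 1. Edges among them: A–G → e = 1.
Clustering(H) = 1/1.

1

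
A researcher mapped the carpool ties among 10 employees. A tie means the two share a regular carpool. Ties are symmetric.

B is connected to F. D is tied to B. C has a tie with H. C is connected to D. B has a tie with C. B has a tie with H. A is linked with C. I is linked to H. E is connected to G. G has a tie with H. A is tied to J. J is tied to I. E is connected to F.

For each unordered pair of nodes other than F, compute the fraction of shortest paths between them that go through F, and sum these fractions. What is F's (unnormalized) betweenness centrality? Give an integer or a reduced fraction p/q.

3

Pairs whose geodesics pass through F — B–E: 1; D–E: 1; C–E: 1/2; A–E: 1/2.
All other pairs contribute 0.
Summing the contributions gives betweenness(F) = 3.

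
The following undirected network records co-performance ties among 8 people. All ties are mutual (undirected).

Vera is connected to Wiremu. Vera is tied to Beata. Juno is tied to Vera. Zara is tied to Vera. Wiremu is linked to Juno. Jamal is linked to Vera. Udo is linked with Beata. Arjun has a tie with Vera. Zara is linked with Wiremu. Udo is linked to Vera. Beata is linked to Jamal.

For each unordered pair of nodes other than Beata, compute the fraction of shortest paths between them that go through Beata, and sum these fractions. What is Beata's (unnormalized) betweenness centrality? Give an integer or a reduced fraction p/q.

Pairs whose geodesics pass through Beata — Udo–Jamal: 1/2.
All other pairs contribute 0.
Summing the contributions gives betweenness(Beata) = 1/2.

1/2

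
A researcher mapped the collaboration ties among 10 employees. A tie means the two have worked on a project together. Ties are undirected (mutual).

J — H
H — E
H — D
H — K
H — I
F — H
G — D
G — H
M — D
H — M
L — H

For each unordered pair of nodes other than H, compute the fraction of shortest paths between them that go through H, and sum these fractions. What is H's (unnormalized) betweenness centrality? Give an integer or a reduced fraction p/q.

67/2

Pairs whose geodesics pass through H — E–I: 1; E–G: 1; E–J: 1; E–L: 1; E–M: 1; E–K: 1; E–F: 1; E–D: 1; I–G: 1; I–J: 1; I–L: 1; I–M: 1; I–K: 1; I–F: 1 … (+20 more pairs).
All other pairs contribute 0.
Summing the contributions gives betweenness(H) = 67/2.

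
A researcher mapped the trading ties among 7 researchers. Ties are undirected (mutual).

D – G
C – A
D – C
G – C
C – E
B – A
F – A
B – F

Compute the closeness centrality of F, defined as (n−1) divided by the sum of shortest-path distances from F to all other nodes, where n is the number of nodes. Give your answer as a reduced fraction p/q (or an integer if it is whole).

Distances from F: A:1, B:1, C:2, D:3, E:3, G:3. Sum = 13.
n = 7, so closeness = 6/13.

6/13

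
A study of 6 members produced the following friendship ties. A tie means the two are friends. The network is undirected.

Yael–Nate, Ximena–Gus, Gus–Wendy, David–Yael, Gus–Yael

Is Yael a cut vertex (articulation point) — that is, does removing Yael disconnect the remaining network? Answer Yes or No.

Removing Yael leaves {Gus, Wendy, and Ximena} with no path to {Nate}, so the network splits into 3 components. Yael is a cut vertex.

Yes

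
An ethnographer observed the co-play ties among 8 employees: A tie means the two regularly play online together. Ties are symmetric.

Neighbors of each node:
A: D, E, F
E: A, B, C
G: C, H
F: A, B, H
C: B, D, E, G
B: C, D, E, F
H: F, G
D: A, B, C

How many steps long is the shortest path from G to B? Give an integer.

One shortest route is G – C – B, which uses 2 edges, and G and B are not directly tied, so nothing shorter exists. So d(G,B) = 2.

2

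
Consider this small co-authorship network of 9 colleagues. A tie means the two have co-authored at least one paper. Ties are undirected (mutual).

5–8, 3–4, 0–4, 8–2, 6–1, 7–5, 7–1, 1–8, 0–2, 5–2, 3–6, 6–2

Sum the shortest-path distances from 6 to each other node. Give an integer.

13

Distances from 6: 0:2, 1:1, 2:1, 3:1, 4:2, 5:2, 7:2, 8:2.
Sum = 2 + 1 + 1 + 1 + 2 + 2 + 2 + 2 = 13.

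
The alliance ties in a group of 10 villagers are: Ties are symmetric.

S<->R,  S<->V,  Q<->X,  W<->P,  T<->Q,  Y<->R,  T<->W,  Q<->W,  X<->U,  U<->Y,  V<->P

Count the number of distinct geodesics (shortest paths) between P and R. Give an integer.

1

The shortest distance is 3, and the only length-3 path is P–V–S–R. So there is exactly 1 shortest path.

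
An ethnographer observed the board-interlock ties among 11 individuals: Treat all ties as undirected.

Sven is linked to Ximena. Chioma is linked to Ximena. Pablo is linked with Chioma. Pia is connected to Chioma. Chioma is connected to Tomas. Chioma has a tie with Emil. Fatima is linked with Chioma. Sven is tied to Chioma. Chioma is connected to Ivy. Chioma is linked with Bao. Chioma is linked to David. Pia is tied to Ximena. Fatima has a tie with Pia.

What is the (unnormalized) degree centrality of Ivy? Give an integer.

Ivy is directly tied to Chioma. That is 1 neighbor, so the degree of Ivy is 1.

1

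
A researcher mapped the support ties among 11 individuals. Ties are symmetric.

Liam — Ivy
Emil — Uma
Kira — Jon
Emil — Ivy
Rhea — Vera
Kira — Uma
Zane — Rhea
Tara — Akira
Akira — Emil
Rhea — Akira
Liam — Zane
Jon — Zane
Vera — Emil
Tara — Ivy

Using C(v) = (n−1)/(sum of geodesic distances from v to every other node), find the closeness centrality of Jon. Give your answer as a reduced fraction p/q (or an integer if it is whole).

Distances from Jon: Akira:3, Emil:3, Ivy:3, Kira:1, Liam:2, Rhea:2, Tara:4, Uma:2, Vera:3, Zane:1. Sum = 24.
n = 11, so closeness = 10/24 = 5/12.

5/12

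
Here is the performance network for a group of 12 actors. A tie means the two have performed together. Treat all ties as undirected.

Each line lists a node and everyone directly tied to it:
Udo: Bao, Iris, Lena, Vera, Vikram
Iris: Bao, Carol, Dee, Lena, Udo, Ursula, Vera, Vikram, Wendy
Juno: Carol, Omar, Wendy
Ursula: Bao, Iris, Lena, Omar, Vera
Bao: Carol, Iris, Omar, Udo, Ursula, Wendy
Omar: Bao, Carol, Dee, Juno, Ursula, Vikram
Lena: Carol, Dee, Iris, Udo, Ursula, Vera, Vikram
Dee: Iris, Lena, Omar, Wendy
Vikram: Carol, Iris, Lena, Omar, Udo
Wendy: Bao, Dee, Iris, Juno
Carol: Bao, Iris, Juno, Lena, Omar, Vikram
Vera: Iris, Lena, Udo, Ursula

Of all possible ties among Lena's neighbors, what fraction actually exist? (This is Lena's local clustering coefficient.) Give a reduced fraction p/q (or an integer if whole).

10/21

Lena's neighbors: Carol, Dee, Iris, Udo, Ursula, Vera, and Vikram (k = 7).
Possible neighbor pairs: C(7,2) = 21. Edges among them: Carol–Iris, Carol–Vikram, Dee–Iris, Iris–Udo, Iris–Ursula, Iris–Vera, Iris–Vikram, Udo–Vera, Udo–Vikram, Ursula–Vera → e = 10.
Clustering(Lena) = 10/21.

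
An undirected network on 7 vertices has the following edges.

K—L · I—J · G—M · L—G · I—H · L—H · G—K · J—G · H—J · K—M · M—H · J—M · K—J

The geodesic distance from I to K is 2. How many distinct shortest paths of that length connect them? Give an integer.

The shortest distance is 2, and the only length-2 path is I–J–K. So there is exactly 1 shortest path.

1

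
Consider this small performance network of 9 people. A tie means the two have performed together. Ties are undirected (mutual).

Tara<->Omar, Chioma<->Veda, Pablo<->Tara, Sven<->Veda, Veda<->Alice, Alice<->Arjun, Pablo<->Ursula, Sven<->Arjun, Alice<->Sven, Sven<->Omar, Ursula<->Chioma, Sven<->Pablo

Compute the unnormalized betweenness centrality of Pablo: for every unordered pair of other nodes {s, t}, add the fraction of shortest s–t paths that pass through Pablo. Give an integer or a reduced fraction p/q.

Pairs whose geodesics pass through Pablo — Arjun–Ursula: 1; Arjun–Tara: 1/2; Alice–Ursula: 1/2; Alice–Tara: 1/2; Veda–Tara: 1/2; Chioma–Tara: 1; Ursula–Tara: 1; Ursula–Omar: 2/2; Ursula–Sven: 1; Tara–Sven: 1/2.
All other pairs contribute 0.
Summing the contributions gives betweenness(Pablo) = 15/2.

15/2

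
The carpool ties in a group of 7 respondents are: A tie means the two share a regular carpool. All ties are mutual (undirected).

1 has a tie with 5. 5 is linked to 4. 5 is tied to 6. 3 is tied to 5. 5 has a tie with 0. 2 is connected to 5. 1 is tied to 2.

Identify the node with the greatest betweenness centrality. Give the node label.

5

Unnormalized betweenness of each node: 0:0, 1:0, 2:0, 3:0, 4:0, 5:14, 6:0.
5 has the largest value, 14, making it the main broker — the node through which the most shortest paths run.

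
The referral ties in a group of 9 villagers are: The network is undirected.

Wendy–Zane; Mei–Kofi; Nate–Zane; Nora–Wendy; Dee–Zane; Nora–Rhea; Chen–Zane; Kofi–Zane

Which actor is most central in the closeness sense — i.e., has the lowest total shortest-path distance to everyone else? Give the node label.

Zane

Farness (sum of distances to all others) for each node — Chen:19, Dee:19, Kofi:17, Mei:24, Nate:19, Nora:20, Rhea:27, Wendy:15, Zane:12.
The smallest farness is 12, for Zane, so Zane has the highest closeness.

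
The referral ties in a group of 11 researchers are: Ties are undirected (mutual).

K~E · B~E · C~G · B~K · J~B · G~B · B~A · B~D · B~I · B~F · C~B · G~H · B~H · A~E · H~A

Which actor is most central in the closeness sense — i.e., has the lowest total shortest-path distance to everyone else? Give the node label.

Farness (sum of distances to all others) for each node — A:17, B:10, C:18, D:19, E:17, F:19, G:17, H:17, I:19, J:19, K:18.
The smallest farness is 10, for B, so B has the highest closeness.

B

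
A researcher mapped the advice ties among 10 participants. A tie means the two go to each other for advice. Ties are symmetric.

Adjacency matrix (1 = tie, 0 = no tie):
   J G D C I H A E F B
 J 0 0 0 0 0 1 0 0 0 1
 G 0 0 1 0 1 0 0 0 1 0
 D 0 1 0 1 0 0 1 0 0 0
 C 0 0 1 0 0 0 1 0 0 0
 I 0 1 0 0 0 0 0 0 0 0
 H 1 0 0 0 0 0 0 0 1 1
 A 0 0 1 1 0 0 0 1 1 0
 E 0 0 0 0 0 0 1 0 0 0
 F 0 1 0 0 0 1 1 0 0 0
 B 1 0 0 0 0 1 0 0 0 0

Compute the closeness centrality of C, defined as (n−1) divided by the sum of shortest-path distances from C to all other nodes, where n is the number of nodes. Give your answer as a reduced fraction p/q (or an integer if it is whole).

9/22

Distances from C: A:1, B:4, D:1, E:2, F:2, G:2, H:3, I:3, J:4. Sum = 22.
n = 10, so closeness = 9/22.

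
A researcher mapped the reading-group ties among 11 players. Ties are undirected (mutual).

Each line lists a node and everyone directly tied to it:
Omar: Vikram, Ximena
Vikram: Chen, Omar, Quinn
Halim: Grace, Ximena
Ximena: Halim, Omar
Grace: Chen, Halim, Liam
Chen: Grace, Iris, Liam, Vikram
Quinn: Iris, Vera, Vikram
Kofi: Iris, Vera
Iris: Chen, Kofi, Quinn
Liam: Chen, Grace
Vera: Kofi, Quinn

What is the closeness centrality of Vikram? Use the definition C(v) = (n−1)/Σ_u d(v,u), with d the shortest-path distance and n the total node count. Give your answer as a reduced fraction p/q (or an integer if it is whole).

10/19

Distances from Vikram: Chen:1, Grace:2, Halim:3, Iris:2, Kofi:3, Liam:2, Omar:1, Quinn:1, Vera:2, Ximena:2. Sum = 19.
n = 11, so closeness = 10/19.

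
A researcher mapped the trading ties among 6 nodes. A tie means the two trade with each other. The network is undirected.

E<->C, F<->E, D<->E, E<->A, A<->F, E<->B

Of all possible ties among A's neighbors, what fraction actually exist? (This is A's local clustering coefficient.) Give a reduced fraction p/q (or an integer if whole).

1

A's neighbors: E and F (k = 2).
Possible neighbor pairs: C(2,2) = 1. Edges among them: E–F → e = 1.
Clustering(A) = 1/1.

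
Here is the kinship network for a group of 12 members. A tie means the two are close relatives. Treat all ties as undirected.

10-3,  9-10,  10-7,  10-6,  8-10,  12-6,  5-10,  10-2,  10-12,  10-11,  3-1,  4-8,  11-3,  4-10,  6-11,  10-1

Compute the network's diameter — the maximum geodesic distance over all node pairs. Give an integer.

2

Eccentricity of each node (its greatest distance to any other): 1:2, 2:2, 3:2, 4:2, 5:2, 6:2, 7:2, 8:2, 9:2, 10:1, 11:2, 12:2.
The maximum eccentricity is 2, realized for instance by the pair 9–8 via 9 – 10 – 8. So the diameter is 2.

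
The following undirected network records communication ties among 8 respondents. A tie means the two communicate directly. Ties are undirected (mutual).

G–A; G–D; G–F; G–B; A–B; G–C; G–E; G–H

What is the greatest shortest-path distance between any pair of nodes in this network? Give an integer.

Eccentricity of each node (its greatest distance to any other): A:2, B:2, C:2, D:2, E:2, F:2, G:1, H:2.
The maximum eccentricity is 2, realized for instance by the pair F–C via F – G – C. So the diameter is 2.

2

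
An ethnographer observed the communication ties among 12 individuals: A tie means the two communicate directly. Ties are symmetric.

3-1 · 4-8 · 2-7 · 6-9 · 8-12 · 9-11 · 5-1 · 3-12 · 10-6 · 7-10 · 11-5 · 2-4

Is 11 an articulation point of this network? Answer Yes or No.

Even without 11, every remaining node can still reach every other (the residual graph is connected), so 11 is not a cut vertex.

No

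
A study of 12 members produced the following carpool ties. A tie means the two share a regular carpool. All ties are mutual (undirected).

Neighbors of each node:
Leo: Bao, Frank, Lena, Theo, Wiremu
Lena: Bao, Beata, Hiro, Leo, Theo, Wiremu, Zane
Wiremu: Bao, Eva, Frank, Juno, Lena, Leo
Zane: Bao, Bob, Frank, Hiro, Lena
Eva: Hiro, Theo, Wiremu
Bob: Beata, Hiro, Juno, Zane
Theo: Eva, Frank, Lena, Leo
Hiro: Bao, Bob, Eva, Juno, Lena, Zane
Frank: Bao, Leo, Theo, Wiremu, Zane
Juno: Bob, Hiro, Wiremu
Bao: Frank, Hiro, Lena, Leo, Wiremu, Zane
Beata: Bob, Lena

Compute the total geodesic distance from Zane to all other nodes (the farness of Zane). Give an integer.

17

Distances from Zane: Bao:1, Beata:2, Bob:1, Eva:2, Frank:1, Hiro:1, Juno:2, Lena:1, Leo:2, Theo:2, Wiremu:2.
Sum = 1 + 2 + 1 + 2 + 1 + 1 + 2 + 1 + 2 + 2 + 2 = 17.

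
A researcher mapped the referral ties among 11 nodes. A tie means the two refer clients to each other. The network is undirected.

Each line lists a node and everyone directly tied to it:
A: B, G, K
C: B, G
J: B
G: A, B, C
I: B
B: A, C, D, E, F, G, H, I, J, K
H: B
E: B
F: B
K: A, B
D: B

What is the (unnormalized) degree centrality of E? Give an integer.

1

E is directly tied to B. That is 1 neighbor, so the degree of E is 1.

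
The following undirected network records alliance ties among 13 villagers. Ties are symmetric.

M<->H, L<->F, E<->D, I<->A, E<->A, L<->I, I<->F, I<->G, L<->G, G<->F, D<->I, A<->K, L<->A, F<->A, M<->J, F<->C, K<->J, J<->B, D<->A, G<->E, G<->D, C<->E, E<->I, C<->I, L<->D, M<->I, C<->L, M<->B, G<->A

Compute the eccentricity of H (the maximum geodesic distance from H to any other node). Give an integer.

Distances from H: A:3, B:2, C:3, D:3, E:3, F:3, G:3, I:2, J:2, K:3, L:3, M:1.
The largest is 3 (to K, G, A, E, F, D, L, and C), so the eccentricity of H is 3.

3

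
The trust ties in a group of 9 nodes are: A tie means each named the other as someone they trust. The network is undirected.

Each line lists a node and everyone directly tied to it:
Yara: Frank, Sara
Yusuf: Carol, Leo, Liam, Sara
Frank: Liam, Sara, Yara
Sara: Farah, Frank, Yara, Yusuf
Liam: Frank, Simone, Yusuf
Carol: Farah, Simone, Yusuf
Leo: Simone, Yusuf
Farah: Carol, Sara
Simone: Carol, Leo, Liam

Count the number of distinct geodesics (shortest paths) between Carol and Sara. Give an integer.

The shortest distance is 2. The length-2 paths are: Carol–Yusuf–Sara; Carol–Farah–Sara.
That gives 2 distinct shortest paths.

2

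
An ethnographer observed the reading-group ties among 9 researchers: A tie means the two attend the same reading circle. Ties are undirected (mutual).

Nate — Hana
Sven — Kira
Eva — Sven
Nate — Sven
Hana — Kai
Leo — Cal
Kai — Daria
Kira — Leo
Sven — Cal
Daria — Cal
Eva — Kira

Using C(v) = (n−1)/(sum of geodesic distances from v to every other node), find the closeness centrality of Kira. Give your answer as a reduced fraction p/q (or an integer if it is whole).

Distances from Kira: Cal:2, Daria:3, Eva:1, Hana:3, Kai:4, Leo:1, Nate:2, Sven:1. Sum = 17.
n = 9, so closeness = 8/17.

8/17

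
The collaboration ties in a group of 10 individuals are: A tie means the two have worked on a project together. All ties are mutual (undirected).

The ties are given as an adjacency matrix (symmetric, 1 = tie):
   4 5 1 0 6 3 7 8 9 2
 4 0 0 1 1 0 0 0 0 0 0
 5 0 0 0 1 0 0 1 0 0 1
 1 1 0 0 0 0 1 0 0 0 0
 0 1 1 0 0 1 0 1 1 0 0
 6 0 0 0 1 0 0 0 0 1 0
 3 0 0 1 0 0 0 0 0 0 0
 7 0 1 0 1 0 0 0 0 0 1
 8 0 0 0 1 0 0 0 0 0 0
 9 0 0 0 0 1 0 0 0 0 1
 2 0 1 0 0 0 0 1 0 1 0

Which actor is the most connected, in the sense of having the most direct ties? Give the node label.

Degrees — 0:5, 1:2, 2:3, 3:1, 4:2, 5:3, 6:2, 7:3, 8:1, 9:2.
The maximum is 5, attained only by 0.

0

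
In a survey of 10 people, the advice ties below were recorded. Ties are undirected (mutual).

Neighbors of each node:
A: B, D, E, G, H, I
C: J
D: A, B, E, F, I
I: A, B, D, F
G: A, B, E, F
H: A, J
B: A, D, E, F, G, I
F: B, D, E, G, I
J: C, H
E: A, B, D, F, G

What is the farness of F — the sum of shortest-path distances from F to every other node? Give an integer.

Distances from F: A:2, B:1, C:5, D:1, E:1, G:1, H:3, I:1, J:4.
Sum = 2 + 1 + 5 + 1 + 1 + 1 + 3 + 1 + 4 = 19.

19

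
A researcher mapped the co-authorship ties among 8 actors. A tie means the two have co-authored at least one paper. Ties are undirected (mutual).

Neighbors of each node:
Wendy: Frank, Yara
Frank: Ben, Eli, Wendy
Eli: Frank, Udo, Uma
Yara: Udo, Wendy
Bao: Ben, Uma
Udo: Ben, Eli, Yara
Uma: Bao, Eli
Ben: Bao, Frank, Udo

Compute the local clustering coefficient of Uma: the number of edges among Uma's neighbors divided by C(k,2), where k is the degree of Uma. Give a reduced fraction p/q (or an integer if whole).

0

Uma's neighbors: Bao and Eli (k = 2).
Possible neighbor pairs: C(2,2) = 1. Edges among them: none → e = 0.
Clustering(Uma) = 0/1.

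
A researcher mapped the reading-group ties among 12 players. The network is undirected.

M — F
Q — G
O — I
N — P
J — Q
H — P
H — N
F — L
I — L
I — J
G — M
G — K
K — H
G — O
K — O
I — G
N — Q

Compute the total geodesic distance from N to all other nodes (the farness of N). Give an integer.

Distances from N: F:4, G:2, H:1, I:3, J:2, K:2, L:4, M:3, O:3, P:1, Q:1.
Sum = 4 + 2 + 1 + 3 + 2 + 2 + 4 + 3 + 3 + 1 + 1 = 26.

26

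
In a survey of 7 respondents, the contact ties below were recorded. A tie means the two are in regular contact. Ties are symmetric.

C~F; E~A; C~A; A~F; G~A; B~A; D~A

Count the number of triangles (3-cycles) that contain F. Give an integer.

F's neighbors: A and C.
Neighbor pairs that are themselves tied: F–A–C. Each forms one triangle with F, for 1 in total.

1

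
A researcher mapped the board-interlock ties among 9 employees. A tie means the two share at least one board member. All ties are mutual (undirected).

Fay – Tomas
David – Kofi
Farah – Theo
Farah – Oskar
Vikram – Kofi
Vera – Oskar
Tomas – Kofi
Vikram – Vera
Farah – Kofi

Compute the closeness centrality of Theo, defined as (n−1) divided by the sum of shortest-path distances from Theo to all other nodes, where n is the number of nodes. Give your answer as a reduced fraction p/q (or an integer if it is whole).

Distances from Theo: David:3, Farah:1, Fay:4, Kofi:2, Oskar:2, Tomas:3, Vera:3, Vikram:3. Sum = 21.
n = 9, so closeness = 8/21.

8/21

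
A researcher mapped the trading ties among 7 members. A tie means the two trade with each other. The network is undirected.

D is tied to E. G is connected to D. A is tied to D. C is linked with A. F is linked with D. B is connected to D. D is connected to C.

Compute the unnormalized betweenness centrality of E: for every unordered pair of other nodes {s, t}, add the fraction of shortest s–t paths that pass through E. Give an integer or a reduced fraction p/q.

0

No shortest path between any pair of other nodes passes through E.
Summing the contributions gives betweenness(E) = 0.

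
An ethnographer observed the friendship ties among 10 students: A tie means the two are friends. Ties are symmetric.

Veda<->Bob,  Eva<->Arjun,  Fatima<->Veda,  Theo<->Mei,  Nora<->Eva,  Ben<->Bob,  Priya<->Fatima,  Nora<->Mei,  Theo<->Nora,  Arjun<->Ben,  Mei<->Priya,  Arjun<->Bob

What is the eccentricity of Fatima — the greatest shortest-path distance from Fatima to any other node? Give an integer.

4

Distances from Fatima: Arjun:3, Ben:3, Bob:2, Eva:4, Mei:2, Nora:3, Priya:1, Theo:3, Veda:1.
The largest is 4 (to Eva), so the eccentricity of Fatima is 4.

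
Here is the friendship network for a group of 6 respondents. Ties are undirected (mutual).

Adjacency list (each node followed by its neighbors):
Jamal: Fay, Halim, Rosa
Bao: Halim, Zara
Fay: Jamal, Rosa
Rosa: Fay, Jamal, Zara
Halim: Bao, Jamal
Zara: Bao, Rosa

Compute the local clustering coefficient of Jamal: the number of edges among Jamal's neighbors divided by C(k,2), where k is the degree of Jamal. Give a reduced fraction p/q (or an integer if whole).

Jamal's neighbors: Fay, Halim, and Rosa (k = 3).
Possible neighbor pairs: C(3,2) = 3. Edges among them: Fay–Rosa → e = 1.
Clustering(Jamal) = 1/3.

1/3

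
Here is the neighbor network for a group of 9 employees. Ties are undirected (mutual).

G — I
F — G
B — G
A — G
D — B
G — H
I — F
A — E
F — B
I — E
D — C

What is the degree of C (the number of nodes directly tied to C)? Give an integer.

1

C is directly tied to D. That is 1 neighbor, so the degree of C is 1.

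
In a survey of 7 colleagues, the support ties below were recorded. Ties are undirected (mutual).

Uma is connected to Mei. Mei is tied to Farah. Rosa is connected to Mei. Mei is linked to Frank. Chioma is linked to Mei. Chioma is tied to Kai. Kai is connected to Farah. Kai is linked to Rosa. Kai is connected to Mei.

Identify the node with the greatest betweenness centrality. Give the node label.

Unnormalized betweenness of each node: Chioma:0, Farah:0, Frank:0, Kai:3/2, Mei:21/2, Rosa:0, Uma:0.
Mei has the largest value, 21/2, making it the main broker — the node through which the most shortest paths run.

Mei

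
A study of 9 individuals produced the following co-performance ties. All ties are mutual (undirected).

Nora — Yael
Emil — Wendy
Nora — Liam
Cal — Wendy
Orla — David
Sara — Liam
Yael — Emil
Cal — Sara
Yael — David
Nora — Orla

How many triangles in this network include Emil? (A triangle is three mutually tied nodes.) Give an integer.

Emil's neighbors are Wendy and Yael, but none of them are tied to each other, so no triangle contains Emil.

0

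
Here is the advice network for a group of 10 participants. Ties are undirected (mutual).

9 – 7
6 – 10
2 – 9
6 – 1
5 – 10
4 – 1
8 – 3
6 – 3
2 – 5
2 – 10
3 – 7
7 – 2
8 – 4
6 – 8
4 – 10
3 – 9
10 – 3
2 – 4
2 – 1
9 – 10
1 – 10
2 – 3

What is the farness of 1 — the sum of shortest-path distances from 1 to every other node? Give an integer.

14

Distances from 1: 2:1, 3:2, 4:1, 5:2, 6:1, 7:2, 8:2, 9:2, 10:1.
Sum = 1 + 2 + 1 + 2 + 1 + 2 + 2 + 2 + 1 = 14.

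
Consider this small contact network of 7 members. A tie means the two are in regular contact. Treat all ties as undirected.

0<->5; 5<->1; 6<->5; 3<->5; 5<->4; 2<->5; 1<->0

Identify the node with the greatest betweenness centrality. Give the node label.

Unnormalized betweenness of each node: 0:0, 1:0, 2:0, 3:0, 4:0, 5:14, 6:0.
5 has the largest value, 14, making it the main broker — the node through which the most shortest paths run.

5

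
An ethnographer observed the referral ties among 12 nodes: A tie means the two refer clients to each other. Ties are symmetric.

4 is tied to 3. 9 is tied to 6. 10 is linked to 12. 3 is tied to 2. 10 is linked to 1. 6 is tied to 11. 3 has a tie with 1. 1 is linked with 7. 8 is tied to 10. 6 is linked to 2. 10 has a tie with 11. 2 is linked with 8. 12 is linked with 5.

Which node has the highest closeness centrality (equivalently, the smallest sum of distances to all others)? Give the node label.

10

Farness (sum of distances to all others) for each node — 1:23, 2:23, 3:24, 4:34, 5:38, 6:26, 7:33, 8:24, 9:36, 10:20, 11:25, 12:28.
The smallest farness is 20, for 10, so 10 has the highest closeness.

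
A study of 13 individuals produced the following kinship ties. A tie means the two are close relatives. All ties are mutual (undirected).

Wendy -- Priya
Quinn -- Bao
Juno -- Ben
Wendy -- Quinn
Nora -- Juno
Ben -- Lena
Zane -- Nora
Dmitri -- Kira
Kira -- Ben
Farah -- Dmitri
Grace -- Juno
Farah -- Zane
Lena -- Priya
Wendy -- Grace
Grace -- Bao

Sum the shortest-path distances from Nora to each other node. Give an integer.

Distances from Nora: Bao:3, Ben:2, Dmitri:3, Farah:2, Grace:2, Juno:1, Kira:3, Lena:3, Priya:4, Quinn:4, Wendy:3, Zane:1.
Sum = 3 + 2 + 3 + 2 + 2 + 1 + 3 + 3 + 4 + 4 + 3 + 1 = 31.

31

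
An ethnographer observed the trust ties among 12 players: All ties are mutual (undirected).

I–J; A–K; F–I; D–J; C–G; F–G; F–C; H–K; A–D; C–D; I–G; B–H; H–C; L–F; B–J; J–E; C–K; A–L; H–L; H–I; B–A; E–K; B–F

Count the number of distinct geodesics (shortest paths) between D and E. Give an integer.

The shortest distance is 2, and the only length-2 path is D–J–E. So there is exactly 1 shortest path.

1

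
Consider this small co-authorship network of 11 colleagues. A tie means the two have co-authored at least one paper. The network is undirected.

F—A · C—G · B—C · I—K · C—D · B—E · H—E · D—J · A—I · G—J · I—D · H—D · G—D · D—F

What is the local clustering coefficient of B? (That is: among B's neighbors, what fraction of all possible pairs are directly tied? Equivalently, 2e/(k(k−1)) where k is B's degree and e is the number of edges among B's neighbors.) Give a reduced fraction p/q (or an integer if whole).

B's neighbors: C and E (k = 2).
Possible neighbor pairs: C(2,2) = 1. Edges among them: none → e = 0.
Clustering(B) = 0/1.

0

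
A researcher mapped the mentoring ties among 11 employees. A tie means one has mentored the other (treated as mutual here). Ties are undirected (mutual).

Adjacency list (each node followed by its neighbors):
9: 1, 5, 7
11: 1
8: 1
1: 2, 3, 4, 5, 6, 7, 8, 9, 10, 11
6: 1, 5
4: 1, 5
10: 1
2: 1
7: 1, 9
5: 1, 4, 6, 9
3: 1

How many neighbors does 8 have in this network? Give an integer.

8 is directly tied to 1. That is 1 neighbor, so the degree of 8 is 1.

1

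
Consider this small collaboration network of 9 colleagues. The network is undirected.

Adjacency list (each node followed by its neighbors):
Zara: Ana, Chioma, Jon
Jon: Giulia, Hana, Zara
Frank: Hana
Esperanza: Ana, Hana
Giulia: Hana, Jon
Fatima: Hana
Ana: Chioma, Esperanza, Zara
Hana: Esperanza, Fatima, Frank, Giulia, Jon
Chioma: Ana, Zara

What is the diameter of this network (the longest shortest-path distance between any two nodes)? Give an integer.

Eccentricity of each node (its greatest distance to any other): Ana:3, Chioma:4, Esperanza:2, Fatima:4, Frank:4, Giulia:3, Hana:3, Jon:2, Zara:3.
The maximum eccentricity is 4, realized for instance by the pair Fatima–Chioma via Fatima – Hana – Jon – Zara – Chioma. So the diameter is 4.

4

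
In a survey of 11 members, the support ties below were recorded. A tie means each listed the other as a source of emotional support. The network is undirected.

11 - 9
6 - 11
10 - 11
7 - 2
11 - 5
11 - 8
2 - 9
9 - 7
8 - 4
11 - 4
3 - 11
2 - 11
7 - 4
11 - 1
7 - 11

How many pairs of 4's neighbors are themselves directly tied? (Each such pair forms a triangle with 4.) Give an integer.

4's neighbors: 7, 8, and 11.
Neighbor pairs that are themselves tied: 4–7–11; 4–8–11. Each forms one triangle with 4, for 2 in total.

2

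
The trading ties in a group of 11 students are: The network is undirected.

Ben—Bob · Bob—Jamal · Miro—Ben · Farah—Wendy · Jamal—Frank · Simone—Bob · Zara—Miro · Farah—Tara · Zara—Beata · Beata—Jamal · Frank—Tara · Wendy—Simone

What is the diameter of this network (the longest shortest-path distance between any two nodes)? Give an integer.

Eccentricity of each node (its greatest distance to any other): Beata:4, Ben:4, Bob:3, Farah:5, Frank:4, Jamal:3, Miro:5, Simone:4, Tara:5, Wendy:5, Zara:5.
The maximum eccentricity is 5, realized for instance by the pair Zara–Wendy via Zara – Beata – Jamal – Bob – Simone – Wendy. So the diameter is 5.

5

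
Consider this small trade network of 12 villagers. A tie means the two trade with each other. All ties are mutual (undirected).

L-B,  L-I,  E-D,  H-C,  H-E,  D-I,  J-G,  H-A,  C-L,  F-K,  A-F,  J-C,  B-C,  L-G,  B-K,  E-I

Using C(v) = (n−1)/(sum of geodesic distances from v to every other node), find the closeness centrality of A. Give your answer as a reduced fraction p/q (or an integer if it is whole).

11/27

Distances from A: B:3, C:2, D:3, E:2, F:1, G:4, H:1, I:3, J:3, K:2, L:3. Sum = 27.
n = 12, so closeness = 11/27.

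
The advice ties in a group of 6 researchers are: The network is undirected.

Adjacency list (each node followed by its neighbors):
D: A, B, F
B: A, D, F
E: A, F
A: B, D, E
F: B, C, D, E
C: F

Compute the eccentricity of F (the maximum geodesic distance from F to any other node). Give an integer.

2

Distances from F: A:2, B:1, C:1, D:1, E:1.
The largest is 2 (to A), so the eccentricity of F is 2.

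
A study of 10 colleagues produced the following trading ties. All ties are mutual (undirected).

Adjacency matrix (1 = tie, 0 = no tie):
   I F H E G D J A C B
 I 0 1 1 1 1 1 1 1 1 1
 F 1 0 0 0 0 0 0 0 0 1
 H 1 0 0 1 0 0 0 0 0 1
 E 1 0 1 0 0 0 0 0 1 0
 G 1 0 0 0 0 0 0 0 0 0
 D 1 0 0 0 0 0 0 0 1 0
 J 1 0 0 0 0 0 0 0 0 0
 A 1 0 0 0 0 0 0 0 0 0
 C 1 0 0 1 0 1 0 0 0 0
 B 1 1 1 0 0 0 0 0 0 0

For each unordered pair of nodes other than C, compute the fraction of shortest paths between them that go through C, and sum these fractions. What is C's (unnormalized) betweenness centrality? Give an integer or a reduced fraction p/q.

Pairs whose geodesics pass through C — E–D: 1/2.
All other pairs contribute 0.
Summing the contributions gives betweenness(C) = 1/2.

1/2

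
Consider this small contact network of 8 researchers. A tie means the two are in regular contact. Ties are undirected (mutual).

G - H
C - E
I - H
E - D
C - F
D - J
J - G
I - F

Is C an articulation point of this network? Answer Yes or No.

No

Even without C, every remaining node can still reach every other (the residual graph is connected), so C is not a cut vertex.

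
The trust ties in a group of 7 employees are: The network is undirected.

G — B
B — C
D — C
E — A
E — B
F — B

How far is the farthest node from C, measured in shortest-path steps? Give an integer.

Distances from C: A:3, B:1, D:1, E:2, F:2, G:2.
The largest is 3 (to A), so the eccentricity of C is 3.

3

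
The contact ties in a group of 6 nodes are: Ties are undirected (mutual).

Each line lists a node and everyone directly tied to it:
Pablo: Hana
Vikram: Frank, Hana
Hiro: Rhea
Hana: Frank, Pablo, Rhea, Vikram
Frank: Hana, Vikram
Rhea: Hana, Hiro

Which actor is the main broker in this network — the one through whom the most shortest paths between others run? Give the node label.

Unnormalized betweenness of each node: Frank:0, Hana:8, Hiro:0, Pablo:0, Rhea:4, Vikram:0.
Hana has the largest value, 8, making it the main broker — the node through which the most shortest paths run.

Hana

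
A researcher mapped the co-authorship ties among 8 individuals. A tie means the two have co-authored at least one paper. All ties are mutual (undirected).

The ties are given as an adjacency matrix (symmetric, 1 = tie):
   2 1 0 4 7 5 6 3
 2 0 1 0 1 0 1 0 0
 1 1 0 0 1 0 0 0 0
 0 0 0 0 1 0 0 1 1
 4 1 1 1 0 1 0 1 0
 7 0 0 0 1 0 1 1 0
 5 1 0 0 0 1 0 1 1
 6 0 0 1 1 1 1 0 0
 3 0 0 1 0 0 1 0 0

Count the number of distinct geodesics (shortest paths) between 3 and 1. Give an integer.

2

The shortest distance is 3. The length-3 paths are: 3–5–2–1; 3–0–4–1.
That gives 2 distinct shortest paths.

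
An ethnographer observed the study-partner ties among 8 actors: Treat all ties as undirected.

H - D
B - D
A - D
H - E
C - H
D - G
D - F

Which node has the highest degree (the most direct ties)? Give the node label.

Degrees — A:1, B:1, C:1, D:5, E:1, F:1, G:1, H:3.
The maximum is 5, attained only by D.

D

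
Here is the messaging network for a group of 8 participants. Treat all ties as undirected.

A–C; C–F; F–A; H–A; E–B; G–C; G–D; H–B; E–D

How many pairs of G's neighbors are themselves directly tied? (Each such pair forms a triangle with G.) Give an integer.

0

G's neighbors are C and D, but none of them are tied to each other, so no triangle contains G.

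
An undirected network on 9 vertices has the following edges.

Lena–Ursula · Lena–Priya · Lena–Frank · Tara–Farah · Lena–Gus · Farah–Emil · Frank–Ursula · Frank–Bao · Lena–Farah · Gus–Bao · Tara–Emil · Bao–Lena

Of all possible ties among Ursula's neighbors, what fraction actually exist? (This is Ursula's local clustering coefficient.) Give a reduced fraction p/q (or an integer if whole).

Ursula's neighbors: Frank and Lena (k = 2).
Possible neighbor pairs: C(2,2) = 1. Edges among them: Frank–Lena → e = 1.
Clustering(Ursula) = 1/1.

1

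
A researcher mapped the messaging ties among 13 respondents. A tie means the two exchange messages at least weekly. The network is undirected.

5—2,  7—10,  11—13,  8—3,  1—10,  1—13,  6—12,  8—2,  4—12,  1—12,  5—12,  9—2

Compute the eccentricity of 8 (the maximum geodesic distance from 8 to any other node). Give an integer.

Distances from 8: 1:4, 2:1, 3:1, 4:4, 5:2, 6:4, 7:6, 9:2, 10:5, 11:6, 12:3, 13:5.
The largest is 6 (to 11 and 7), so the eccentricity of 8 is 6.

6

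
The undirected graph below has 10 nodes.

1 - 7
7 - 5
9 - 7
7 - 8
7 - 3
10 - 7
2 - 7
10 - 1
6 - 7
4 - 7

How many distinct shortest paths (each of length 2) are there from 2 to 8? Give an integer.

The shortest distance is 2, and the only length-2 path is 2–7–8. So there is exactly 1 shortest path.

1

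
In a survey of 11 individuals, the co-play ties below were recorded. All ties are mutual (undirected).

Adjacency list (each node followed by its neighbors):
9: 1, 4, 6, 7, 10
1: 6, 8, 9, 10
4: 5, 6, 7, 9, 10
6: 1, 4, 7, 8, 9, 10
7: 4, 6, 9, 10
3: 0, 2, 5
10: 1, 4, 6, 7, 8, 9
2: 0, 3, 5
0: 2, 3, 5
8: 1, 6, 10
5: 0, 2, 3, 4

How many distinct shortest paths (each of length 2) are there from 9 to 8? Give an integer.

3

The shortest distance is 2. The length-2 paths are: 9–1–8; 9–6–8; 9–10–8.
That gives 3 distinct shortest paths.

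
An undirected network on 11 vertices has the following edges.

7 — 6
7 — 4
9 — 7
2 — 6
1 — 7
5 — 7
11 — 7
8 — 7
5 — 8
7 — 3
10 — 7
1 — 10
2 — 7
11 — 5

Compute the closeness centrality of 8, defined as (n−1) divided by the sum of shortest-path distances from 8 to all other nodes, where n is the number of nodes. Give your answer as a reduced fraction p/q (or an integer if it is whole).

Distances from 8: 1:2, 2:2, 3:2, 4:2, 5:1, 6:2, 7:1, 9:2, 10:2, 11:2. Sum = 18.
n = 11, so closeness = 10/18 = 5/9.

5/9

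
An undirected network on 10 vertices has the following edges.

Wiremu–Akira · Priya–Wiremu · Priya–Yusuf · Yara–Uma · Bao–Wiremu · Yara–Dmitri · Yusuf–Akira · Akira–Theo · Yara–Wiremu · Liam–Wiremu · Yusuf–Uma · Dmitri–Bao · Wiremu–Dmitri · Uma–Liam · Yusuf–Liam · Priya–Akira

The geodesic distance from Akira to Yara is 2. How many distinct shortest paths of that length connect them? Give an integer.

1

The shortest distance is 2, and the only length-2 path is Akira–Wiremu–Yara. So there is exactly 1 shortest path.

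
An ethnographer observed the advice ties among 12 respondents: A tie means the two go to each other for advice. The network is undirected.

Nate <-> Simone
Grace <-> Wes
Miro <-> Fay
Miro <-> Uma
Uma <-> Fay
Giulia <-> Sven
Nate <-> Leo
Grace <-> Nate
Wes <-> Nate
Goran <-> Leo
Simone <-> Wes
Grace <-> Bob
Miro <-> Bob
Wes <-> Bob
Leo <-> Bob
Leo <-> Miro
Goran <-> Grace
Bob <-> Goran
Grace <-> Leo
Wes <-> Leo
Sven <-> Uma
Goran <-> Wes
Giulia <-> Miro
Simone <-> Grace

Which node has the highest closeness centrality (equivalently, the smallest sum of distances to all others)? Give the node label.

Farness (sum of distances to all others) for each node — Bob:18, Fay:26, Giulia:26, Goran:23, Grace:21, Leo:17, Miro:18, Nate:23, Simone:29, Sven:33, Uma:25, Wes:21.
The smallest farness is 17, for Leo, so Leo has the highest closeness.

Leo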